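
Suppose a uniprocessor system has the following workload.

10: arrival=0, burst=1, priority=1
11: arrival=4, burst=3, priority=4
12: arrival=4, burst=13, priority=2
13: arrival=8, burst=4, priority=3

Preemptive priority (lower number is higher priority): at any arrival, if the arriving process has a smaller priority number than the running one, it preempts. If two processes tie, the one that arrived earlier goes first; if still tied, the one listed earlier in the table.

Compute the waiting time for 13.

9

Schedule: | 10 0-1 | idle 1-4 | 12 4-17 | 13 17-21 | 11 21-24 |
Completion: 10=1  11=24  12=17  13=21
Turnaround (C−A): 10=1  11=20  12=13  13=13
Waiting(13) = turnaround − burst = 13 − 4 = 9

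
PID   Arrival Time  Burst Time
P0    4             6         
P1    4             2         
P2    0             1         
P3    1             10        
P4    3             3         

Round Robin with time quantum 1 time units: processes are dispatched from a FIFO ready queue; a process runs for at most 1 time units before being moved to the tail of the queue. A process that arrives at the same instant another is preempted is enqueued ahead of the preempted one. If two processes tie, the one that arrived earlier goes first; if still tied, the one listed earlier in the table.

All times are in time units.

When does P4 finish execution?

12

Schedule: | P2 0-1 | P3 1-3 | P4 3-4 | P3 4-5 | P0 5-6 | P1 6-7 | P4 7-8 | P3 8-9 | P0 9-10 | P1 10-11 | P4 11-12 | P3 12-13 | P0 13-14 | P3 14-15 | P0 15-16 | P3 16-17 | P0 17-18 | P3 18-19 | P0 19-20 | P3 20-22 |
Completion: P0=20  P1=11  P2=1  P3=22  P4=12
Turnaround (C−A): P0=16  P1=7  P2=1  P3=21  P4=9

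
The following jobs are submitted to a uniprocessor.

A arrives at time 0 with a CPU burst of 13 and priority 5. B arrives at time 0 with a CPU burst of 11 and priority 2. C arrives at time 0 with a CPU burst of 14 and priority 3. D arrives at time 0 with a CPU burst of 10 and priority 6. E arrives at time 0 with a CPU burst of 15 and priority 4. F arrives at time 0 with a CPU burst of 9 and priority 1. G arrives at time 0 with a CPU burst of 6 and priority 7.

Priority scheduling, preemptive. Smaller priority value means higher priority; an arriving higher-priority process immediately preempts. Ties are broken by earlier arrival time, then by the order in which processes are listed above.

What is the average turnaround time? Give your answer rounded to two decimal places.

Timeline: | F 0-9 | B 9-20 | C 20-34 | E 34-49 | A 49-62 | D 62-72 | G 72-78 |
Completion: A=62  B=20  C=34  D=72  E=49  F=9  G=78
Turnaround (C−A): A=62  B=20  C=34  D=72  E=49  F=9  G=78
Turnaround times: A=62, B=20, C=34, D=72, E=49, F=9, G=78
Average turnaround = (62+20+34+72+49+9+78) / 7 = 324/7 = 46.29

46.29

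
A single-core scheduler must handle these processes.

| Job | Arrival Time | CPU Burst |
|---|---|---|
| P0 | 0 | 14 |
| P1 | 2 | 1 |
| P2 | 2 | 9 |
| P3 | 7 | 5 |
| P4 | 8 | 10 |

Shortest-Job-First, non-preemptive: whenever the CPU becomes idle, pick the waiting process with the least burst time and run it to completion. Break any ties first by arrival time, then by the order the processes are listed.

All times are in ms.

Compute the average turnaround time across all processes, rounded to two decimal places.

Timeline: | P0 0-14 | P1 14-15 | P3 15-20 | P2 20-29 | P4 29-39 |
Completion: P0=14  P1=15  P2=29  P3=20  P4=39
Turnaround (C−A): P0=14  P1=13  P2=27  P3=13  P4=31
Turnaround times: P0=14, P1=13, P2=27, P3=13, P4=31
Average turnaround = (14+13+27+13+31) / 5 = 98/5 = 19.60

19.60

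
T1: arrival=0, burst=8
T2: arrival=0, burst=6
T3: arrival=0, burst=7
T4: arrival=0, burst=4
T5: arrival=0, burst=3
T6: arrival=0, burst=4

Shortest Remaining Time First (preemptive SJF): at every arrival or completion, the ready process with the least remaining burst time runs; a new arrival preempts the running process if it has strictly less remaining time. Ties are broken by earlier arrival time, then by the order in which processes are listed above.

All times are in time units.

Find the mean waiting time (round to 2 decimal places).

Schedule: | T5 0-3 | T4 3-7 | T6 7-11 | T2 11-17 | T3 17-24 | T1 24-32 |
Completion: T1=32  T2=17  T3=24  T4=7  T5=3  T6=11
Turnaround (C−A): T1=32  T2=17  T3=24  T4=7  T5=3  T6=11
Waiting times: T1=24, T2=11, T3=17, T4=3, T5=0, T6=7
Average waiting = (24+11+17+3+0+7) / 6 = 62/6 = 10.33

10.33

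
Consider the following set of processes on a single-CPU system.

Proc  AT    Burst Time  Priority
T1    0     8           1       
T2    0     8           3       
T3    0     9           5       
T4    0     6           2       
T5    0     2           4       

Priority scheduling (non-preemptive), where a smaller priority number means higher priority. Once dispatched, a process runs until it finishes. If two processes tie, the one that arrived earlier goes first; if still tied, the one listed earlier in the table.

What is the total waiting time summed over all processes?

Timeline: | T1 0-8 | T4 8-14 | T2 14-22 | T5 22-24 | T3 24-33 |
Completion: T1=8  T2=22  T3=33  T4=14  T5=24
Waiting = turnaround − burst: T1=0, T2=14, T3=24, T4=8, T5=22
Total waiting = 0 + 14 + 24 + 8 + 22 = 68

68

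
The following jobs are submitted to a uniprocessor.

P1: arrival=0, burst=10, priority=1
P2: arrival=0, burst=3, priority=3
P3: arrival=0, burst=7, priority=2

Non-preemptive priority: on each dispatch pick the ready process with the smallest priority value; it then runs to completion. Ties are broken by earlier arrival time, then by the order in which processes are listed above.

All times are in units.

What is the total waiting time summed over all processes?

27

Gantt: | P1 0-10 | P3 10-17 | P2 17-20 |
Completion: P1=10  P2=20  P3=17
Waiting = turnaround − burst: P1=0, P2=17, P3=10
Total waiting = 0 + 17 + 10 = 27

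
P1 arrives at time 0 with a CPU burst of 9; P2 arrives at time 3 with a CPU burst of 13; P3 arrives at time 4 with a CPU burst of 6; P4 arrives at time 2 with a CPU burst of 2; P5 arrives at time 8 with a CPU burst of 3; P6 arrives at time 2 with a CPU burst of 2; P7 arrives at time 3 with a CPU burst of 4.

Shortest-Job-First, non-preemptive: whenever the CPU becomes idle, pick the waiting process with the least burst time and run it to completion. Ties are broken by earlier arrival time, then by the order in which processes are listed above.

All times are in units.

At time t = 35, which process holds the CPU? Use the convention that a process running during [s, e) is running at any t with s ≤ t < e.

P2

Timeline: | P1 0-9 | P4 9-11 | P6 11-13 | P5 13-16 | P7 16-20 | P3 20-26 | P2 26-39 |
Completion: P1=9  P2=39  P3=26  P4=11  P5=16  P6=13  P7=20
Turnaround (C−A): P1=9  P2=36  P3=22  P4=9  P5=8  P6=11  P7=17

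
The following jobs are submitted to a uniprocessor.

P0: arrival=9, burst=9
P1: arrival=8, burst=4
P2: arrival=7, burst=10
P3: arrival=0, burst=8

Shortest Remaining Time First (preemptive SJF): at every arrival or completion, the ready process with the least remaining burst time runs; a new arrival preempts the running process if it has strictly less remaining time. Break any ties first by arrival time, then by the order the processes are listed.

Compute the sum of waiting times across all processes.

Gantt: | P3 0-8 | P1 8-12 | P0 12-21 | P2 21-31 |
Completion: P0=21  P1=12  P2=31  P3=8
Waiting = turnaround − burst: P0=3, P1=0, P2=14, P3=0
Total waiting = 3 + 0 + 14 + 0 = 17

17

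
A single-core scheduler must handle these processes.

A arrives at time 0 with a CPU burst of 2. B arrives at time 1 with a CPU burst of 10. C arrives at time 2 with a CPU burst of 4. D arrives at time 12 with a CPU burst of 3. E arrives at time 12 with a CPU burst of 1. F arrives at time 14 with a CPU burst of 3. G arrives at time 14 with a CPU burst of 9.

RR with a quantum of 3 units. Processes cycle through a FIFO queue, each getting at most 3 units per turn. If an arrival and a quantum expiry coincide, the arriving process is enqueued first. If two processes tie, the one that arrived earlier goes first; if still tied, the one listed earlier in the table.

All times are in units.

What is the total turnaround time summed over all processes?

76

Gantt: | A 0-2 | B 2-5 | C 5-8 | B 8-11 | C 11-12 | B 12-15 | D 15-18 | E 18-19 | F 19-22 | G 22-25 | B 25-26 | G 26-32 |
Completion: A=2  B=26  C=12  D=18  E=19  F=22  G=32
Turnaround = completion − arrival: A=2, B=25, C=10, D=6, E=7, F=8, G=18
Total turnaround = 2 + 25 + 10 + 6 + 7 + 8 + 18 = 76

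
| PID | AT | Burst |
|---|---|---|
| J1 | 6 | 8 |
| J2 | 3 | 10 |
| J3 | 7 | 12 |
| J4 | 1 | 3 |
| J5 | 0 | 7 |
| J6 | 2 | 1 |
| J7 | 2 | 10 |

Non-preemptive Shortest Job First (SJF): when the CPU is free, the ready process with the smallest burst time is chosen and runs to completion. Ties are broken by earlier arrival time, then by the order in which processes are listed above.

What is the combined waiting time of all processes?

92

Timeline: | J5 0-7 | J6 7-8 | J4 8-11 | J1 11-19 | J7 19-29 | J2 29-39 | J3 39-51 |
Completion: J1=19  J2=39  J3=51  J4=11  J5=7  J6=8  J7=29
Turnaround (C−A): J1=13  J2=36  J3=44  J4=10  J5=7  J6=6  J7=27
Waiting = turnaround − burst: J1=5, J2=26, J3=32, J4=7, J5=0, J6=5, J7=17
Total waiting = 5 + 26 + 32 + 7 + 0 + 5 + 17 = 92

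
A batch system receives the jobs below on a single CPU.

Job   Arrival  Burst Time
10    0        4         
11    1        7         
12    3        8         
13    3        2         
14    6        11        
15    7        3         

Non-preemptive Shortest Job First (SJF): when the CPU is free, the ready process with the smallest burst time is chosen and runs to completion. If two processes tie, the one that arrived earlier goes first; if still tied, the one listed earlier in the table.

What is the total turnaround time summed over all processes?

Gantt: | 10 0-4 | 13 4-6 | 11 6-13 | 15 13-16 | 12 16-24 | 14 24-35 |
Completion: 10=4  11=13  12=24  13=6  14=35  15=16
Turnaround = completion − arrival: 10=4, 11=12, 12=21, 13=3, 14=29, 15=9
Total turnaround = 4 + 12 + 21 + 3 + 29 + 9 = 78

78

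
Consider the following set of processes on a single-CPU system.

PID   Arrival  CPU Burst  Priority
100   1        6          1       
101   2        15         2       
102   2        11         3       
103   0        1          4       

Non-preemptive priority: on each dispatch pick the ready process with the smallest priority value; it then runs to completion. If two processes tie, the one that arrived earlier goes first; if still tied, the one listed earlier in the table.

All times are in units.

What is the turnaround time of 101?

20

Gantt: | 103 0-1 | 100 1-7 | 101 7-22 | 102 22-33 |
Completion: 100=7  101=22  102=33  103=1
Turnaround (C−A): 100=6  101=20  102=31  103=1
Turnaround(101) = completion − arrival = 22 − 2 = 20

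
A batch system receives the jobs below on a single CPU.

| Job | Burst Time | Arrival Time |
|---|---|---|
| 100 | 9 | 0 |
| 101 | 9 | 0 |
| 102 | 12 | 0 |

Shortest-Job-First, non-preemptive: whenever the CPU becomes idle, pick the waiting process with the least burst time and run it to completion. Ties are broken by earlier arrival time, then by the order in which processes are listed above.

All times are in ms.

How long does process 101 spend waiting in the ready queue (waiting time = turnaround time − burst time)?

9

Gantt: | 100 0-9 | 101 9-18 | 102 18-30 |
Completion: 100=9  101=18  102=30
Turnaround (C−A): 100=9  101=18  102=30
Waiting(101) = turnaround − burst = 18 − 9 = 9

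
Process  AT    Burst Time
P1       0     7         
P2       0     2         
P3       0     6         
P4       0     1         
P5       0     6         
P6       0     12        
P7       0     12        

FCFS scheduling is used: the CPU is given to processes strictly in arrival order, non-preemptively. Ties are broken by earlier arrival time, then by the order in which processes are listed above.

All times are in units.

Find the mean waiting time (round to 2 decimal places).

14.71

Schedule: | P1 0-7 | P2 7-9 | P3 9-15 | P4 15-16 | P5 16-22 | P6 22-34 | P7 34-46 |
Completion: P1=7  P2=9  P3=15  P4=16  P5=22  P6=34  P7=46
Turnaround (C−A): P1=7  P2=9  P3=15  P4=16  P5=22  P6=34  P7=46
Waiting times: P1=0, P2=7, P3=9, P4=15, P5=16, P6=22, P7=34
Average waiting = (0+7+9+15+16+22+34) / 7 = 103/7 = 14.71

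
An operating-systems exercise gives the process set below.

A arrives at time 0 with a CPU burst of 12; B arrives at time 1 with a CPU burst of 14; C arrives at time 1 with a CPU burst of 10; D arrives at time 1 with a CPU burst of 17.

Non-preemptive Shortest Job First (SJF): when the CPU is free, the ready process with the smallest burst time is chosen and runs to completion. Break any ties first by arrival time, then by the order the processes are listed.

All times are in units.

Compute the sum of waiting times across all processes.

Schedule: | A 0-12 | C 12-22 | B 22-36 | D 36-53 |
Completion: A=12  B=36  C=22  D=53
Turnaround (C−A): A=12  B=35  C=21  D=52
Waiting = turnaround − burst: A=0, B=21, C=11, D=35
Total waiting = 0 + 21 + 11 + 35 = 67

67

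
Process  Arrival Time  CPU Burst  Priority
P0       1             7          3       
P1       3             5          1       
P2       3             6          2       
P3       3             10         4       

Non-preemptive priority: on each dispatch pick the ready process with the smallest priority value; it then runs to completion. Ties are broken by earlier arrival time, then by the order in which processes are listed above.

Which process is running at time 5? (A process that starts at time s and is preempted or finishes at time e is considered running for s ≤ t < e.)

P0

Timeline: | idle 0-1 | P0 1-8 | P1 8-13 | P2 13-19 | P3 19-29 |
Completion: P0=8  P1=13  P2=19  P3=29
Turnaround (C−A): P0=7  P1=10  P2=16  P3=26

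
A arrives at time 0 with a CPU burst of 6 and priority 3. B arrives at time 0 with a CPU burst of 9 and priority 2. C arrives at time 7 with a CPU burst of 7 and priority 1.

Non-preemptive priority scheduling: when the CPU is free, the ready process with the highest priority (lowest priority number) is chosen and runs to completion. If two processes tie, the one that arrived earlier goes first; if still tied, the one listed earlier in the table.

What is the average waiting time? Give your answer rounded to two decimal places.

6.00

Schedule: | B 0-9 | C 9-16 | A 16-22 |
Completion: A=22  B=9  C=16
Waiting times: A=16, B=0, C=2
Average waiting = (16+0+2) / 3 = 18/3 = 6.00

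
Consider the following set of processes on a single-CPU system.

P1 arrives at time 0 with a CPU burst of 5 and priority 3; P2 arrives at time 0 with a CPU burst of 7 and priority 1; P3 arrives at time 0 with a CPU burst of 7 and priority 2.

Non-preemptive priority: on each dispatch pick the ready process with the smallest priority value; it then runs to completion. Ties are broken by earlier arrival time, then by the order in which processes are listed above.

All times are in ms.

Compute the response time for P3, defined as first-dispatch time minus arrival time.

7

Gantt: | P2 0-7 | P3 7-14 | P1 14-19 |
Completion: P1=19  P2=7  P3=14
Response(P3) = first start − arrival = 7 − 0 = 7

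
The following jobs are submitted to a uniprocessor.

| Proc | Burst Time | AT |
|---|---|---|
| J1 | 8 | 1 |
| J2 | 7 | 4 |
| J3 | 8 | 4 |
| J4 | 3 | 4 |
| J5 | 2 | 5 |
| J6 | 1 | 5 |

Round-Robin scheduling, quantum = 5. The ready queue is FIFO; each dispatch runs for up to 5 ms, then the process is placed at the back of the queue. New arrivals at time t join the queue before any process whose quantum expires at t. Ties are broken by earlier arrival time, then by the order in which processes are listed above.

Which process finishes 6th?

Gantt: | idle 0-1 | J1 1-6 | J2 6-11 | J3 11-16 | J4 16-19 | J5 19-21 | J6 21-22 | J1 22-25 | J2 25-27 | J3 27-30 |
Completion: J1=25  J2=27  J3=30  J4=19  J5=21  J6=22
Finish order: J4 → J5 → J6 → J1 → J2 → J3

J3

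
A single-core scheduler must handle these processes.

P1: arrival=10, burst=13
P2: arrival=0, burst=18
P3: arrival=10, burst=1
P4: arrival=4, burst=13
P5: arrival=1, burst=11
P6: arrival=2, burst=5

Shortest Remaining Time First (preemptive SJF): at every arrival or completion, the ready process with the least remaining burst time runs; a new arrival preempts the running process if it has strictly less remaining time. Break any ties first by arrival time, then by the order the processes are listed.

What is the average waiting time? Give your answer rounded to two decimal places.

14.00

Gantt: | P2 0-1 | P5 1-2 | P6 2-7 | P5 7-10 | P3 10-11 | P5 11-18 | P4 18-31 | P1 31-44 | P2 44-61 |
Completion: P1=44  P2=61  P3=11  P4=31  P5=18  P6=7
Turnaround (C−A): P1=34  P2=61  P3=1  P4=27  P5=17  P6=5
Waiting times: P1=21, P2=43, P3=0, P4=14, P5=6, P6=0
Average waiting = (21+43+0+14+6+0) / 6 = 84/6 = 14.00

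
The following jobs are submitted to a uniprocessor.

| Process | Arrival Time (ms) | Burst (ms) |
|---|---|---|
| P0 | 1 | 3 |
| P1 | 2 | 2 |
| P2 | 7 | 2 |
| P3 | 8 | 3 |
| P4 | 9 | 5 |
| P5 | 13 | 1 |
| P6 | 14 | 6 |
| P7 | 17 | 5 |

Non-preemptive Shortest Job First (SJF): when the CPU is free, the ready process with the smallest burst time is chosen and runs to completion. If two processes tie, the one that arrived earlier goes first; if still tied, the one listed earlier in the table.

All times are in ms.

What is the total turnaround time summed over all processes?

47

Schedule: | idle 0-1 | P0 1-4 | P1 4-6 | idle 6-7 | P2 7-9 | P3 9-12 | P4 12-17 | P5 17-18 | P7 18-23 | P6 23-29 |
Completion: P0=4  P1=6  P2=9  P3=12  P4=17  P5=18  P6=29  P7=23
Turnaround (C−A): P0=3  P1=4  P2=2  P3=4  P4=8  P5=5  P6=15  P7=6
Turnaround = completion − arrival: P0=3, P1=4, P2=2, P3=4, P4=8, P5=5, P6=15, P7=6
Total turnaround = 3 + 4 + 2 + 4 + 8 + 5 + 15 + 6 = 47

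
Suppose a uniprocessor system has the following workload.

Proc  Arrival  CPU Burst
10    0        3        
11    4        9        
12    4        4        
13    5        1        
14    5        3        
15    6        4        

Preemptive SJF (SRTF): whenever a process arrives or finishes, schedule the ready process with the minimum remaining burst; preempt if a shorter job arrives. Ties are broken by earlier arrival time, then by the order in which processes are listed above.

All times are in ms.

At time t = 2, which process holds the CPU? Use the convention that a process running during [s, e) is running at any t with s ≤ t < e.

10

Schedule: | 10 0-3 | idle 3-4 | 12 4-5 | 13 5-6 | 12 6-9 | 14 9-12 | 15 12-16 | 11 16-25 |
Completion: 10=3  11=25  12=9  13=6  14=12  15=16
Turnaround (C−A): 10=3  11=21  12=5  13=1  14=7  15=10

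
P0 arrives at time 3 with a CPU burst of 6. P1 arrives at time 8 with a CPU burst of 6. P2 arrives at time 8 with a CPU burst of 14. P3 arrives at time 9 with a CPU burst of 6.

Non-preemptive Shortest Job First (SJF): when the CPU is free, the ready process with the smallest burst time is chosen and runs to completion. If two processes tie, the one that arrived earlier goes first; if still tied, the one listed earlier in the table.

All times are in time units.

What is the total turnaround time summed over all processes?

52

Gantt: | idle 0-3 | P0 3-9 | P1 9-15 | P3 15-21 | P2 21-35 |
Completion: P0=9  P1=15  P2=35  P3=21
Turnaround (C−A): P0=6  P1=7  P2=27  P3=12
Turnaround = completion − arrival: P0=6, P1=7, P2=27, P3=12
Total turnaround = 6 + 7 + 27 + 12 = 52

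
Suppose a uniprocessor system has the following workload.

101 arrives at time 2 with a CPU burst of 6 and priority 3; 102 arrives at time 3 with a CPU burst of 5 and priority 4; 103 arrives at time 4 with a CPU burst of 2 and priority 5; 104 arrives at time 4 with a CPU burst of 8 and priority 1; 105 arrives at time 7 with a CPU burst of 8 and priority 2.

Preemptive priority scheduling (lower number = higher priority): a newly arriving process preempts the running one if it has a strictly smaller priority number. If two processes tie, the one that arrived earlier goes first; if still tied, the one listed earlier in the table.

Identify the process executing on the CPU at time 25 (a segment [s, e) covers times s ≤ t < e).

102

Timeline: | idle 0-2 | 101 2-4 | 104 4-12 | 105 12-20 | 101 20-24 | 102 24-29 | 103 29-31 |
Completion: 101=24  102=29  103=31  104=12  105=20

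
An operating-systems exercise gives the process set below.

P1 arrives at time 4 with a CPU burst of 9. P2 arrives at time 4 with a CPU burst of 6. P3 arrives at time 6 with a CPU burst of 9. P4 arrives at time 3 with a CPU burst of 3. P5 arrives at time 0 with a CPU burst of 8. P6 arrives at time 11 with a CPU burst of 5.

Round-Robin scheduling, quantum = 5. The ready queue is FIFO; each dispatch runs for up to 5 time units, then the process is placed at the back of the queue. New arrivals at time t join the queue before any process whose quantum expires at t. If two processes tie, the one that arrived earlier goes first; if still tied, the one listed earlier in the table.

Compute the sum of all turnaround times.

143

Schedule: | P5 0-5 | P4 5-8 | P1 8-13 | P2 13-18 | P5 18-21 | P3 21-26 | P6 26-31 | P1 31-35 | P2 35-36 | P3 36-40 |
Completion: P1=35  P2=36  P3=40  P4=8  P5=21  P6=31
Turnaround = completion − arrival: P1=31, P2=32, P3=34, P4=5, P5=21, P6=20
Total turnaround = 31 + 32 + 34 + 5 + 21 + 20 = 143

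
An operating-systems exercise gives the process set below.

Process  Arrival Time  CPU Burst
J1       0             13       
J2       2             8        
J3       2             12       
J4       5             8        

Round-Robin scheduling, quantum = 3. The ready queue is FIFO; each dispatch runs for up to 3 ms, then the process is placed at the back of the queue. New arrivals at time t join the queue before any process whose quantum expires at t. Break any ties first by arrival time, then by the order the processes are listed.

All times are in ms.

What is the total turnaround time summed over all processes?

Gantt: | J1 0-3 | J2 3-6 | J3 6-9 | J1 9-12 | J4 12-15 | J2 15-18 | J3 18-21 | J1 21-24 | J4 24-27 | J2 27-29 | J3 29-32 | J1 32-35 | J4 35-37 | J3 37-40 | J1 40-41 |
Completion: J1=41  J2=29  J3=40  J4=37
Turnaround (C−A): J1=41  J2=27  J3=38  J4=32
Turnaround = completion − arrival: J1=41, J2=27, J3=38, J4=32
Total turnaround = 41 + 27 + 38 + 32 = 138

138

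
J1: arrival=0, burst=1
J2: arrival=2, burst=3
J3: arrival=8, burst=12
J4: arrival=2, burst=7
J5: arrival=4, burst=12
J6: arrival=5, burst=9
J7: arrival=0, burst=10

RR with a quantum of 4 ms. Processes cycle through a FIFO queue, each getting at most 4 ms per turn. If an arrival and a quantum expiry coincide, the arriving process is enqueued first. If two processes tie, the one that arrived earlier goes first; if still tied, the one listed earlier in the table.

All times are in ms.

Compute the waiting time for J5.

33

Timeline: | J1 0-1 | J7 1-5 | J2 5-8 | J4 8-12 | J5 12-16 | J6 16-20 | J7 20-24 | J3 24-28 | J4 28-31 | J5 31-35 | J6 35-39 | J7 39-41 | J3 41-45 | J5 45-49 | J6 49-50 | J3 50-54 |
Completion: J1=1  J2=8  J3=54  J4=31  J5=49  J6=50  J7=41
Turnaround (C−A): J1=1  J2=6  J3=46  J4=29  J5=45  J6=45  J7=41
Waiting(J5) = turnaround − burst = 45 − 12 = 33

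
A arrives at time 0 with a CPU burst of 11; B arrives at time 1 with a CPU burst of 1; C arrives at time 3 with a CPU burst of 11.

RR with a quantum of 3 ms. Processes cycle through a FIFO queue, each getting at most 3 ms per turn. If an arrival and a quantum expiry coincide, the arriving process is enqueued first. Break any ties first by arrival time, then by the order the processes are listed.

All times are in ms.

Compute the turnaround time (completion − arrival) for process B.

3

Gantt: | A 0-3 | B 3-4 | C 4-7 | A 7-10 | C 10-13 | A 13-16 | C 16-19 | A 19-21 | C 21-23 |
Completion: A=21  B=4  C=23
Turnaround (C−A): A=21  B=3  C=20
Turnaround(B) = completion − arrival = 4 − 1 = 3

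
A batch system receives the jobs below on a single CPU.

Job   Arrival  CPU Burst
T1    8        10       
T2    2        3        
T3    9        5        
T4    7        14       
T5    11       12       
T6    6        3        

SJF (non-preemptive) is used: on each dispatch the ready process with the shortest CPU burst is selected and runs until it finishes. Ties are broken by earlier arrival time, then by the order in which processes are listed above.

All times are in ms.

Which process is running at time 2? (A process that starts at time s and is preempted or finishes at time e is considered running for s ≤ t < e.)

Timeline: | idle 0-2 | T2 2-5 | idle 5-6 | T6 6-9 | T3 9-14 | T1 14-24 | T5 24-36 | T4 36-50 |
Completion: T1=24  T2=5  T3=14  T4=50  T5=36  T6=9
Turnaround (C−A): T1=16  T2=3  T3=5  T4=43  T5=25  T6=3

T2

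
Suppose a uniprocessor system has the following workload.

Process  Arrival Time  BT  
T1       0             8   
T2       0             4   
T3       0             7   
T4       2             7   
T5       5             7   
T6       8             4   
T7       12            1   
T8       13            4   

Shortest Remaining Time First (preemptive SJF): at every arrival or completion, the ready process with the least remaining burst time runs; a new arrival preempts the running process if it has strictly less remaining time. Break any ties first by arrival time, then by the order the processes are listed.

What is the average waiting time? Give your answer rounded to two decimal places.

10.63

Timeline: | T2 0-4 | T3 4-11 | T6 11-12 | T7 12-13 | T6 13-16 | T8 16-20 | T4 20-27 | T5 27-34 | T1 34-42 |
Completion: T1=42  T2=4  T3=11  T4=27  T5=34  T6=16  T7=13  T8=20
Turnaround (C−A): T1=42  T2=4  T3=11  T4=25  T5=29  T6=8  T7=1  T8=7
Waiting times: T1=34, T2=0, T3=4, T4=18, T5=22, T6=4, T7=0, T8=3
Average waiting = (34+0+4+18+22+4+0+3) / 8 = 85/8 = 10.63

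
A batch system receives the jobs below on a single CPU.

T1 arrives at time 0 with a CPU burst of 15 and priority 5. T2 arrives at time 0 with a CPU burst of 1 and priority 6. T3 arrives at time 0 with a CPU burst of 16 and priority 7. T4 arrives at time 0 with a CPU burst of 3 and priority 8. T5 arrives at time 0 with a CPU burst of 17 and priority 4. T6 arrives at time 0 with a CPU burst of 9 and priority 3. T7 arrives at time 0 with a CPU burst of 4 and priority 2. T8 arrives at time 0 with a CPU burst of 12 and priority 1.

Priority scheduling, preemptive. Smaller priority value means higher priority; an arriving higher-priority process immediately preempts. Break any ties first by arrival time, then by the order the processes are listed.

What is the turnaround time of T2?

Schedule: | T8 0-12 | T7 12-16 | T6 16-25 | T5 25-42 | T1 42-57 | T2 57-58 | T3 58-74 | T4 74-77 |
Completion: T1=57  T2=58  T3=74  T4=77  T5=42  T6=25  T7=16  T8=12
Turnaround(T2) = completion − arrival = 58 − 0 = 58

58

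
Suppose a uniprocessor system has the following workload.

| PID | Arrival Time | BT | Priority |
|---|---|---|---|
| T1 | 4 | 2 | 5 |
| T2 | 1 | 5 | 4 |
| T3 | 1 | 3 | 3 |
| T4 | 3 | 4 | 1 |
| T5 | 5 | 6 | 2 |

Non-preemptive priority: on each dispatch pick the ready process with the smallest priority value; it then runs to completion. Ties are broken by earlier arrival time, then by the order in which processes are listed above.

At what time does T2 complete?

19

Schedule: | idle 0-1 | T3 1-4 | T4 4-8 | T5 8-14 | T2 14-19 | T1 19-21 |
Completion: T1=21  T2=19  T3=4  T4=8  T5=14
Turnaround (C−A): T1=17  T2=18  T3=3  T4=5  T5=9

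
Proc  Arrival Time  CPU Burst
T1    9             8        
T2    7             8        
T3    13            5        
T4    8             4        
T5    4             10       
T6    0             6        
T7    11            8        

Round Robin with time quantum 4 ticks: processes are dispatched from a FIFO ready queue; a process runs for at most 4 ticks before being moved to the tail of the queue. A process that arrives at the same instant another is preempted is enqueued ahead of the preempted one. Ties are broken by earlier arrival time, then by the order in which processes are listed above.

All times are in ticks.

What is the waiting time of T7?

29

Schedule: | T6 0-4 | T5 4-8 | T6 8-10 | T2 10-14 | T4 14-18 | T5 18-22 | T1 22-26 | T7 26-30 | T3 30-34 | T2 34-38 | T5 38-40 | T1 40-44 | T7 44-48 | T3 48-49 |
Completion: T1=44  T2=38  T3=49  T4=18  T5=40  T6=10  T7=48
Turnaround (C−A): T1=35  T2=31  T3=36  T4=10  T5=36  T6=10  T7=37
Waiting(T7) = turnaround − burst = 37 − 8 = 29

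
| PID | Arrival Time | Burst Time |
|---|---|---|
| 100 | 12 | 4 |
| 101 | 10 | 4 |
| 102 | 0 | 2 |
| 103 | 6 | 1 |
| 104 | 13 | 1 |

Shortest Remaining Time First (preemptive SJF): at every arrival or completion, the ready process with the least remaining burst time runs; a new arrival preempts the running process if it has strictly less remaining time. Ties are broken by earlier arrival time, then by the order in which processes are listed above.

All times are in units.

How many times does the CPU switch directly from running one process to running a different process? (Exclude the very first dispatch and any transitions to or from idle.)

Gantt: | 102 0-2 | idle 2-6 | 103 6-7 | idle 7-10 | 101 10-14 | 104 14-15 | 100 15-19 |
Completion: 100=19  101=14  102=2  103=7  104=15

2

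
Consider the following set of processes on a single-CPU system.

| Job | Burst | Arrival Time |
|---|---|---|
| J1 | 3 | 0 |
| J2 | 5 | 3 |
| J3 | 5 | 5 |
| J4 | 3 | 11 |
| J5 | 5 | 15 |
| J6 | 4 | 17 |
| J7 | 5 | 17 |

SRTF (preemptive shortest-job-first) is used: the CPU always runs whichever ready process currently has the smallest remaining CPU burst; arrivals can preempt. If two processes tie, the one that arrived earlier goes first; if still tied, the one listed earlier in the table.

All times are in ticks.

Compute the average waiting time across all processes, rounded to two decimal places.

Timeline: | J1 0-3 | J2 3-8 | J3 8-13 | J4 13-16 | J5 16-21 | J6 21-25 | J7 25-30 |
Completion: J1=3  J2=8  J3=13  J4=16  J5=21  J6=25  J7=30
Turnaround (C−A): J1=3  J2=5  J3=8  J4=5  J5=6  J6=8  J7=13
Waiting times: J1=0, J2=0, J3=3, J4=2, J5=1, J6=4, J7=8
Average waiting = (0+0+3+2+1+4+8) / 7 = 18/7 = 2.57

2.57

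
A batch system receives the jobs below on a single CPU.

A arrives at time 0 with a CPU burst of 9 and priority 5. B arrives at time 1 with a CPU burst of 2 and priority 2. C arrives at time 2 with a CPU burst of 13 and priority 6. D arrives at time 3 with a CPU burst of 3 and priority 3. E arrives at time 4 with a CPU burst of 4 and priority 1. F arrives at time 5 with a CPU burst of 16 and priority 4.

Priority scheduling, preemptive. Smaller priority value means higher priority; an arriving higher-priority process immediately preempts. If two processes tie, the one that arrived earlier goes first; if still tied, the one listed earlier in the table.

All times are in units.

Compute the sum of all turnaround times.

113

Timeline: | A 0-1 | B 1-3 | D 3-4 | E 4-8 | D 8-10 | F 10-26 | A 26-34 | C 34-47 |
Completion: A=34  B=3  C=47  D=10  E=8  F=26
Turnaround = completion − arrival: A=34, B=2, C=45, D=7, E=4, F=21
Total turnaround = 34 + 2 + 45 + 7 + 4 + 21 = 113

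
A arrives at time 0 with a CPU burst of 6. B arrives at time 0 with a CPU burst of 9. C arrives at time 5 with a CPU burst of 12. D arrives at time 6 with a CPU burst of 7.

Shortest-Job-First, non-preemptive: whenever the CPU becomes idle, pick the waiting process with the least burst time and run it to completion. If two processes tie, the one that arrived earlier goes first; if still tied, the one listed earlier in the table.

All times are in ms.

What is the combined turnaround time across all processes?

Gantt: | A 0-6 | D 6-13 | B 13-22 | C 22-34 |
Completion: A=6  B=22  C=34  D=13
Turnaround (C−A): A=6  B=22  C=29  D=7
Turnaround = completion − arrival: A=6, B=22, C=29, D=7
Total turnaround = 6 + 22 + 29 + 7 = 64

64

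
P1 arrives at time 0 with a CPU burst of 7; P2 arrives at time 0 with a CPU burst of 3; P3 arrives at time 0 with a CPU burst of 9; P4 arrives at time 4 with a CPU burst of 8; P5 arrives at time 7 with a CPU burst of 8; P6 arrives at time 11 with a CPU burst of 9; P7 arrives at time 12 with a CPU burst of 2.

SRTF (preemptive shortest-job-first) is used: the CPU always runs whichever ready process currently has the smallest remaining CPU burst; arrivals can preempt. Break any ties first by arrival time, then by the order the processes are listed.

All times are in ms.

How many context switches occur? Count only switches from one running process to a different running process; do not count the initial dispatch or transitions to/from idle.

7

Timeline: | P2 0-3 | P1 3-10 | P4 10-12 | P7 12-14 | P4 14-20 | P5 20-28 | P3 28-37 | P6 37-46 |
Completion: P1=10  P2=3  P3=37  P4=20  P5=28  P6=46  P7=14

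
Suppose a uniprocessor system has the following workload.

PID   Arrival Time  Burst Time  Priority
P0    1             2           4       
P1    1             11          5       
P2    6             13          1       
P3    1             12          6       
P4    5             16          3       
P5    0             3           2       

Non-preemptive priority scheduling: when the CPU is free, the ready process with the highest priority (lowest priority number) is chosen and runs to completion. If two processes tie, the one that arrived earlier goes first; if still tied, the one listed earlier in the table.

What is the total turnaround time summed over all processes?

151

Schedule: | P5 0-3 | P0 3-5 | P4 5-21 | P2 21-34 | P1 34-45 | P3 45-57 |
Completion: P0=5  P1=45  P2=34  P3=57  P4=21  P5=3
Turnaround (C−A): P0=4  P1=44  P2=28  P3=56  P4=16  P5=3
Turnaround = completion − arrival: P0=4, P1=44, P2=28, P3=56, P4=16, P5=3
Total turnaround = 4 + 44 + 28 + 56 + 16 + 3 = 151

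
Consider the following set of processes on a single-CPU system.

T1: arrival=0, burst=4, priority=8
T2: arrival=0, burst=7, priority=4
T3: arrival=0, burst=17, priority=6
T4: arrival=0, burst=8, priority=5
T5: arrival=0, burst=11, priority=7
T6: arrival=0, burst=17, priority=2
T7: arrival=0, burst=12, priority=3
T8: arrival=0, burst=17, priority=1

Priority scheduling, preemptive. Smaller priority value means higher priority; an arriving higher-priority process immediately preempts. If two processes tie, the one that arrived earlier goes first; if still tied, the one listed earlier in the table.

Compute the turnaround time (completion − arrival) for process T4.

Gantt: | T8 0-17 | T6 17-34 | T7 34-46 | T2 46-53 | T4 53-61 | T3 61-78 | T5 78-89 | T1 89-93 |
Completion: T1=93  T2=53  T3=78  T4=61  T5=89  T6=34  T7=46  T8=17
Turnaround(T4) = completion − arrival = 61 − 0 = 61

61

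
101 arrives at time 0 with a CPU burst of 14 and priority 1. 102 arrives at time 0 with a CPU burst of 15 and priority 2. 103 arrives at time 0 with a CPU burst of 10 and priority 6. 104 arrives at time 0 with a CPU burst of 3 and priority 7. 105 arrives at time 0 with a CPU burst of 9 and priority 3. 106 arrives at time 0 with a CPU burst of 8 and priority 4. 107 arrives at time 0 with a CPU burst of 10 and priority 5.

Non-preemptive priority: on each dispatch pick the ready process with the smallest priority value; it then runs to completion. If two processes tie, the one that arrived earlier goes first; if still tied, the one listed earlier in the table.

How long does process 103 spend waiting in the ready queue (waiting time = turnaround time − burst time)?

Timeline: | 101 0-14 | 102 14-29 | 105 29-38 | 106 38-46 | 107 46-56 | 103 56-66 | 104 66-69 |
Completion: 101=14  102=29  103=66  104=69  105=38  106=46  107=56
Waiting(103) = turnaround − burst = 66 − 10 = 56

56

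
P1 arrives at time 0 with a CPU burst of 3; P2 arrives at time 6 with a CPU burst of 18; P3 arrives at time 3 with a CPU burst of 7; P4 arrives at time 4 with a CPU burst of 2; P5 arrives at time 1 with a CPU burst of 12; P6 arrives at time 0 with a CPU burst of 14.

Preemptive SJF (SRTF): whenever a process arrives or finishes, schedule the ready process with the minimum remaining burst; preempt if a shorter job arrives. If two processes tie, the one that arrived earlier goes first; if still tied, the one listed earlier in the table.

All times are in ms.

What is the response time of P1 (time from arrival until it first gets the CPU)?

0

Gantt: | P1 0-3 | P3 3-4 | P4 4-6 | P3 6-12 | P5 12-24 | P6 24-38 | P2 38-56 |
Completion: P1=3  P2=56  P3=12  P4=6  P5=24  P6=38
Turnaround (C−A): P1=3  P2=50  P3=9  P4=2  P5=23  P6=38
Response(P1) = first start − arrival = 0 − 0 = 0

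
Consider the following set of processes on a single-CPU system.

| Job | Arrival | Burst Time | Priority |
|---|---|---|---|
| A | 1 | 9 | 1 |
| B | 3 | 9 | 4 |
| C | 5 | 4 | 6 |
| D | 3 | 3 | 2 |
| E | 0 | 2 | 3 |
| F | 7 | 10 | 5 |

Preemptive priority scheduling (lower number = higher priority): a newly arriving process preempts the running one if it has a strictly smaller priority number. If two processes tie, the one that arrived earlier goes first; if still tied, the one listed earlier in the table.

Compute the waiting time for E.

Gantt: | E 0-1 | A 1-10 | D 10-13 | E 13-14 | B 14-23 | F 23-33 | C 33-37 |
Completion: A=10  B=23  C=37  D=13  E=14  F=33
Turnaround (C−A): A=9  B=20  C=32  D=10  E=14  F=26
Waiting(E) = turnaround − burst = 14 − 2 = 12

12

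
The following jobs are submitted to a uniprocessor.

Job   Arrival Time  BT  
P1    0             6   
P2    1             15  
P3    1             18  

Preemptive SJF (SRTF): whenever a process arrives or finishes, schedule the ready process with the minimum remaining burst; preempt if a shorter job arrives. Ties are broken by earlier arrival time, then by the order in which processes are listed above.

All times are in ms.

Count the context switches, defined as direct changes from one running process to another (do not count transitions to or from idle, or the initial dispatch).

2

Timeline: | P1 0-6 | P2 6-21 | P3 21-39 |
Completion: P1=6  P2=21  P3=39
Turnaround (C−A): P1=6  P2=20  P3=38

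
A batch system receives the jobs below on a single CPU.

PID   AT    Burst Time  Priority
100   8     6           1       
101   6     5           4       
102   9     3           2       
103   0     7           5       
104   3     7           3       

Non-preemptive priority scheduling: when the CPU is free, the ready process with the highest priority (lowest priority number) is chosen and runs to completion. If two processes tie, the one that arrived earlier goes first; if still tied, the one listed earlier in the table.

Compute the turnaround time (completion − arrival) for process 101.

Timeline: | 103 0-7 | 104 7-14 | 100 14-20 | 102 20-23 | 101 23-28 |
Completion: 100=20  101=28  102=23  103=7  104=14
Turnaround (C−A): 100=12  101=22  102=14  103=7  104=11
Turnaround(101) = completion − arrival = 28 − 6 = 22

22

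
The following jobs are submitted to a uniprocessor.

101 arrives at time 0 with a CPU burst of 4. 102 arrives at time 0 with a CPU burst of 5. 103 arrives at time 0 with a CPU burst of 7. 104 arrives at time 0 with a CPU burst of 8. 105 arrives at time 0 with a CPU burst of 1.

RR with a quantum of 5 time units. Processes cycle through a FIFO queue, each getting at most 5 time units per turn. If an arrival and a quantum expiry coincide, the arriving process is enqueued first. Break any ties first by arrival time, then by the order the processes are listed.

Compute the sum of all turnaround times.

Timeline: | 101 0-4 | 102 4-9 | 103 9-14 | 104 14-19 | 105 19-20 | 103 20-22 | 104 22-25 |
Completion: 101=4  102=9  103=22  104=25  105=20
Turnaround (C−A): 101=4  102=9  103=22  104=25  105=20
Turnaround = completion − arrival: 101=4, 102=9, 103=22, 104=25, 105=20
Total turnaround = 4 + 9 + 22 + 25 + 20 = 80

80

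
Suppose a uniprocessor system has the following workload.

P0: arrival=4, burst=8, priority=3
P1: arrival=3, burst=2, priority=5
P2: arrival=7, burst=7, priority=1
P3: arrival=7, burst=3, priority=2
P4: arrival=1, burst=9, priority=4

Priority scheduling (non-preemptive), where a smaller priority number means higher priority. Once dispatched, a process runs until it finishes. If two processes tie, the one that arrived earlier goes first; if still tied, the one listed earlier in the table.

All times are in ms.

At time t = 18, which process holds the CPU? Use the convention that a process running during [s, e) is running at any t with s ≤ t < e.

Schedule: | idle 0-1 | P4 1-10 | P2 10-17 | P3 17-20 | P0 20-28 | P1 28-30 |
Completion: P0=28  P1=30  P2=17  P3=20  P4=10
Turnaround (C−A): P0=24  P1=27  P2=10  P3=13  P4=9

P3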